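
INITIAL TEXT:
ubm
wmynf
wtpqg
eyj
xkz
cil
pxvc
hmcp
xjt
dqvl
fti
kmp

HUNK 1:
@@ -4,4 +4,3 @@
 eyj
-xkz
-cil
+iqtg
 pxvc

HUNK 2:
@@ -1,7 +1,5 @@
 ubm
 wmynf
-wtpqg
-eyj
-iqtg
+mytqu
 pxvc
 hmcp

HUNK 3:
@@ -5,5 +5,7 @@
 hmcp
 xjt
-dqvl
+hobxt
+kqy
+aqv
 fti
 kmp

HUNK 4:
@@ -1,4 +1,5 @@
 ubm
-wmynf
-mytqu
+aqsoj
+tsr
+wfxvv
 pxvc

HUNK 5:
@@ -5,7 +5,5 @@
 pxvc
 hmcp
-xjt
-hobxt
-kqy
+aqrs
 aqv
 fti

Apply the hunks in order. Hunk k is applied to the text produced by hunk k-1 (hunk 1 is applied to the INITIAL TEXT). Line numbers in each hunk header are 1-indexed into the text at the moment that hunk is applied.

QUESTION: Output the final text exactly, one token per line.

Hunk 1: at line 4 remove [xkz,cil] add [iqtg] -> 11 lines: ubm wmynf wtpqg eyj iqtg pxvc hmcp xjt dqvl fti kmp
Hunk 2: at line 1 remove [wtpqg,eyj,iqtg] add [mytqu] -> 9 lines: ubm wmynf mytqu pxvc hmcp xjt dqvl fti kmp
Hunk 3: at line 5 remove [dqvl] add [hobxt,kqy,aqv] -> 11 lines: ubm wmynf mytqu pxvc hmcp xjt hobxt kqy aqv fti kmp
Hunk 4: at line 1 remove [wmynf,mytqu] add [aqsoj,tsr,wfxvv] -> 12 lines: ubm aqsoj tsr wfxvv pxvc hmcp xjt hobxt kqy aqv fti kmp
Hunk 5: at line 5 remove [xjt,hobxt,kqy] add [aqrs] -> 10 lines: ubm aqsoj tsr wfxvv pxvc hmcp aqrs aqv fti kmp

Answer: ubm
aqsoj
tsr
wfxvv
pxvc
hmcp
aqrs
aqv
fti
kmp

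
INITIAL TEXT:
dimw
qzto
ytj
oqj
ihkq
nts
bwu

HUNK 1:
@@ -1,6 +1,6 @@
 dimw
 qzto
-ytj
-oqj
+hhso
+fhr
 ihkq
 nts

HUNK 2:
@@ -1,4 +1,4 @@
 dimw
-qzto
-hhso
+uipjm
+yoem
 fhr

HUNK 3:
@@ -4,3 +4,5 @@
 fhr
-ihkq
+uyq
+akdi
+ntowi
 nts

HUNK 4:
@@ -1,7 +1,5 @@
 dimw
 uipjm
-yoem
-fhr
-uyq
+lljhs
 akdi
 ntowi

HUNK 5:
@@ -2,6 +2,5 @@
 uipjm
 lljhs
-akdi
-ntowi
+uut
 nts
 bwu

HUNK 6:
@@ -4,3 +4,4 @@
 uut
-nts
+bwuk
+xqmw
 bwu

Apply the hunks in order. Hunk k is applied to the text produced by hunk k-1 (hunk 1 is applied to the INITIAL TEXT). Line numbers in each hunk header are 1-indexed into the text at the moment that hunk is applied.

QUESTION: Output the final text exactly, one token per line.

Hunk 1: at line 1 remove [ytj,oqj] add [hhso,fhr] -> 7 lines: dimw qzto hhso fhr ihkq nts bwu
Hunk 2: at line 1 remove [qzto,hhso] add [uipjm,yoem] -> 7 lines: dimw uipjm yoem fhr ihkq nts bwu
Hunk 3: at line 4 remove [ihkq] add [uyq,akdi,ntowi] -> 9 lines: dimw uipjm yoem fhr uyq akdi ntowi nts bwu
Hunk 4: at line 1 remove [yoem,fhr,uyq] add [lljhs] -> 7 lines: dimw uipjm lljhs akdi ntowi nts bwu
Hunk 5: at line 2 remove [akdi,ntowi] add [uut] -> 6 lines: dimw uipjm lljhs uut nts bwu
Hunk 6: at line 4 remove [nts] add [bwuk,xqmw] -> 7 lines: dimw uipjm lljhs uut bwuk xqmw bwu

Answer: dimw
uipjm
lljhs
uut
bwuk
xqmw
bwu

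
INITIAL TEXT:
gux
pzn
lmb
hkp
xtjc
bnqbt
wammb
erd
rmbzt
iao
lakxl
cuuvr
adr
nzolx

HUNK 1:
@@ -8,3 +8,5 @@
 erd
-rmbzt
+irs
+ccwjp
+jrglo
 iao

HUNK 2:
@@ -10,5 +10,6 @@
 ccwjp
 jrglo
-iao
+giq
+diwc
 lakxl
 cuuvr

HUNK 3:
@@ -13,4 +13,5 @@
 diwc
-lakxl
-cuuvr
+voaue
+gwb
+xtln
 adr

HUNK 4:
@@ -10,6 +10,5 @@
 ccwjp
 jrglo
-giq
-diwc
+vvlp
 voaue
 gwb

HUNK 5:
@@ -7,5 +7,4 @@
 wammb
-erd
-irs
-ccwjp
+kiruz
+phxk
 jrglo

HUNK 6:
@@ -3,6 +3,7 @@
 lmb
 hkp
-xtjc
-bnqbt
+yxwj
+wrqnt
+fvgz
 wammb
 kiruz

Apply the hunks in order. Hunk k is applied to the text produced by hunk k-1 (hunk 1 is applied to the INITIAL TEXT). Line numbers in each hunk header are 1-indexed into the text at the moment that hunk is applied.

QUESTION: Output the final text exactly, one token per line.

Answer: gux
pzn
lmb
hkp
yxwj
wrqnt
fvgz
wammb
kiruz
phxk
jrglo
vvlp
voaue
gwb
xtln
adr
nzolx

Derivation:
Hunk 1: at line 8 remove [rmbzt] add [irs,ccwjp,jrglo] -> 16 lines: gux pzn lmb hkp xtjc bnqbt wammb erd irs ccwjp jrglo iao lakxl cuuvr adr nzolx
Hunk 2: at line 10 remove [iao] add [giq,diwc] -> 17 lines: gux pzn lmb hkp xtjc bnqbt wammb erd irs ccwjp jrglo giq diwc lakxl cuuvr adr nzolx
Hunk 3: at line 13 remove [lakxl,cuuvr] add [voaue,gwb,xtln] -> 18 lines: gux pzn lmb hkp xtjc bnqbt wammb erd irs ccwjp jrglo giq diwc voaue gwb xtln adr nzolx
Hunk 4: at line 10 remove [giq,diwc] add [vvlp] -> 17 lines: gux pzn lmb hkp xtjc bnqbt wammb erd irs ccwjp jrglo vvlp voaue gwb xtln adr nzolx
Hunk 5: at line 7 remove [erd,irs,ccwjp] add [kiruz,phxk] -> 16 lines: gux pzn lmb hkp xtjc bnqbt wammb kiruz phxk jrglo vvlp voaue gwb xtln adr nzolx
Hunk 6: at line 3 remove [xtjc,bnqbt] add [yxwj,wrqnt,fvgz] -> 17 lines: gux pzn lmb hkp yxwj wrqnt fvgz wammb kiruz phxk jrglo vvlp voaue gwb xtln adr nzolx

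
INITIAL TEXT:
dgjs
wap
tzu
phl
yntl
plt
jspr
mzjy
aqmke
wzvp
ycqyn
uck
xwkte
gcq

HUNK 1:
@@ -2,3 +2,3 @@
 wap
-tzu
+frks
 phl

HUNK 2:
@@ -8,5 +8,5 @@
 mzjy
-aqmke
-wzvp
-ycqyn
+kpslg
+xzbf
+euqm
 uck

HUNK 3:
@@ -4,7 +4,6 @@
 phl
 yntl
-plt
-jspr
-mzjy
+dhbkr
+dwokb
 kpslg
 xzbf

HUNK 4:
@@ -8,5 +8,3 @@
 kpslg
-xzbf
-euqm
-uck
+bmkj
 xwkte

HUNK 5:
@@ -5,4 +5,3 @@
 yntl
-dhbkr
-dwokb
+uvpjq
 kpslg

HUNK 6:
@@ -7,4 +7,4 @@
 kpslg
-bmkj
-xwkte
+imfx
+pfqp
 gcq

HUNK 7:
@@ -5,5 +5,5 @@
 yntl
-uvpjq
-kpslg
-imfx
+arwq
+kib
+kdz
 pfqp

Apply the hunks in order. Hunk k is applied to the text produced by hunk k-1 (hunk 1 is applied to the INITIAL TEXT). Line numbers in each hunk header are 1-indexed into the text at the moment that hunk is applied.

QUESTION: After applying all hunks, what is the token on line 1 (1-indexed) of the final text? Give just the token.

Hunk 1: at line 2 remove [tzu] add [frks] -> 14 lines: dgjs wap frks phl yntl plt jspr mzjy aqmke wzvp ycqyn uck xwkte gcq
Hunk 2: at line 8 remove [aqmke,wzvp,ycqyn] add [kpslg,xzbf,euqm] -> 14 lines: dgjs wap frks phl yntl plt jspr mzjy kpslg xzbf euqm uck xwkte gcq
Hunk 3: at line 4 remove [plt,jspr,mzjy] add [dhbkr,dwokb] -> 13 lines: dgjs wap frks phl yntl dhbkr dwokb kpslg xzbf euqm uck xwkte gcq
Hunk 4: at line 8 remove [xzbf,euqm,uck] add [bmkj] -> 11 lines: dgjs wap frks phl yntl dhbkr dwokb kpslg bmkj xwkte gcq
Hunk 5: at line 5 remove [dhbkr,dwokb] add [uvpjq] -> 10 lines: dgjs wap frks phl yntl uvpjq kpslg bmkj xwkte gcq
Hunk 6: at line 7 remove [bmkj,xwkte] add [imfx,pfqp] -> 10 lines: dgjs wap frks phl yntl uvpjq kpslg imfx pfqp gcq
Hunk 7: at line 5 remove [uvpjq,kpslg,imfx] add [arwq,kib,kdz] -> 10 lines: dgjs wap frks phl yntl arwq kib kdz pfqp gcq
Final line 1: dgjs

Answer: dgjs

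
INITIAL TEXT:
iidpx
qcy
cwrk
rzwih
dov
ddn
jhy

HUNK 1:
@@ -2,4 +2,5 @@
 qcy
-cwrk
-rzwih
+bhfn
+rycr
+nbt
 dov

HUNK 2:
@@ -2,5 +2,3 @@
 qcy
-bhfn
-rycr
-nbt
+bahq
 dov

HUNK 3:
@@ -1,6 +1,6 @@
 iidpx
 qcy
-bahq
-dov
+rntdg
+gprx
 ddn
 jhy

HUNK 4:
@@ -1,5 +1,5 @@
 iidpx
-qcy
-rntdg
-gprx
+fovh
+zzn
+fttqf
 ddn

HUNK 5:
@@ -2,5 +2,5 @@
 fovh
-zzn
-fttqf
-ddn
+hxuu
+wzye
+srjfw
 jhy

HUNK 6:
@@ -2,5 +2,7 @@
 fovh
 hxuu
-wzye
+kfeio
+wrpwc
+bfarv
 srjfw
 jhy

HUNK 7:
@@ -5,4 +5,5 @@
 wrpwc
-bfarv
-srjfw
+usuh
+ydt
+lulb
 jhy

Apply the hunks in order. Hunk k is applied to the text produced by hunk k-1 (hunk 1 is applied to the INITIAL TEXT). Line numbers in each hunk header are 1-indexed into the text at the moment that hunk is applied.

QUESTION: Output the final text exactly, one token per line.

Hunk 1: at line 2 remove [cwrk,rzwih] add [bhfn,rycr,nbt] -> 8 lines: iidpx qcy bhfn rycr nbt dov ddn jhy
Hunk 2: at line 2 remove [bhfn,rycr,nbt] add [bahq] -> 6 lines: iidpx qcy bahq dov ddn jhy
Hunk 3: at line 1 remove [bahq,dov] add [rntdg,gprx] -> 6 lines: iidpx qcy rntdg gprx ddn jhy
Hunk 4: at line 1 remove [qcy,rntdg,gprx] add [fovh,zzn,fttqf] -> 6 lines: iidpx fovh zzn fttqf ddn jhy
Hunk 5: at line 2 remove [zzn,fttqf,ddn] add [hxuu,wzye,srjfw] -> 6 lines: iidpx fovh hxuu wzye srjfw jhy
Hunk 6: at line 2 remove [wzye] add [kfeio,wrpwc,bfarv] -> 8 lines: iidpx fovh hxuu kfeio wrpwc bfarv srjfw jhy
Hunk 7: at line 5 remove [bfarv,srjfw] add [usuh,ydt,lulb] -> 9 lines: iidpx fovh hxuu kfeio wrpwc usuh ydt lulb jhy

Answer: iidpx
fovh
hxuu
kfeio
wrpwc
usuh
ydt
lulb
jhy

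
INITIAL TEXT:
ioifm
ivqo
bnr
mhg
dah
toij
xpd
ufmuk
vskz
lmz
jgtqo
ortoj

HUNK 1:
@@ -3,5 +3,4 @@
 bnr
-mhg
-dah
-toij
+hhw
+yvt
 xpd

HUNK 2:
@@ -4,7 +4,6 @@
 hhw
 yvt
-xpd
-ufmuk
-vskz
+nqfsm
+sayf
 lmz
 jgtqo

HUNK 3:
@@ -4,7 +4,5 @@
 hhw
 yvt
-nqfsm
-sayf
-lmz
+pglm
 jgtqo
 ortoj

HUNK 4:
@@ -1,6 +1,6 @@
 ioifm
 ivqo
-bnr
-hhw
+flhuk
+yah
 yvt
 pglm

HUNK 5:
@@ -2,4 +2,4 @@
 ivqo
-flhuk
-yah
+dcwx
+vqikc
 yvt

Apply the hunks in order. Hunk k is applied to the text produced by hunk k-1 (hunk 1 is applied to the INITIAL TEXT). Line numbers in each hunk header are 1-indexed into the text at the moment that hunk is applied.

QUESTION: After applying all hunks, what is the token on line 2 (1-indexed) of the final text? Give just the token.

Answer: ivqo

Derivation:
Hunk 1: at line 3 remove [mhg,dah,toij] add [hhw,yvt] -> 11 lines: ioifm ivqo bnr hhw yvt xpd ufmuk vskz lmz jgtqo ortoj
Hunk 2: at line 4 remove [xpd,ufmuk,vskz] add [nqfsm,sayf] -> 10 lines: ioifm ivqo bnr hhw yvt nqfsm sayf lmz jgtqo ortoj
Hunk 3: at line 4 remove [nqfsm,sayf,lmz] add [pglm] -> 8 lines: ioifm ivqo bnr hhw yvt pglm jgtqo ortoj
Hunk 4: at line 1 remove [bnr,hhw] add [flhuk,yah] -> 8 lines: ioifm ivqo flhuk yah yvt pglm jgtqo ortoj
Hunk 5: at line 2 remove [flhuk,yah] add [dcwx,vqikc] -> 8 lines: ioifm ivqo dcwx vqikc yvt pglm jgtqo ortoj
Final line 2: ivqo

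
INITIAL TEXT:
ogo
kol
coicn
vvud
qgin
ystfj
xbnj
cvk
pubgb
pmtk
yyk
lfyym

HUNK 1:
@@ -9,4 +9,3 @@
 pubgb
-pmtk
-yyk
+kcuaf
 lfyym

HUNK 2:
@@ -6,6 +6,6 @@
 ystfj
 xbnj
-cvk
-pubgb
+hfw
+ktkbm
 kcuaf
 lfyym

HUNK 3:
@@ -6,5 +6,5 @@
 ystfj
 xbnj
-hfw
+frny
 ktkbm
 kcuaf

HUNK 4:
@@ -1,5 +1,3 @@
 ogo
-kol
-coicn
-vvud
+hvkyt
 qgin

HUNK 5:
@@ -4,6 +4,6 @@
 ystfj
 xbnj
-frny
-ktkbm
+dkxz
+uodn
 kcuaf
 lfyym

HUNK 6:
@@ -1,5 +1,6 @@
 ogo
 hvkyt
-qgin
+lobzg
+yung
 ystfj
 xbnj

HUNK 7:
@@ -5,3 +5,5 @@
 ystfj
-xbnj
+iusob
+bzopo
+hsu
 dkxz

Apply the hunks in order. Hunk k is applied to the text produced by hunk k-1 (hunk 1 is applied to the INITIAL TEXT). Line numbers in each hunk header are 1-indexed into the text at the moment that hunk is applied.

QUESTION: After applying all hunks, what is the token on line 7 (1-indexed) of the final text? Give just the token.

Answer: bzopo

Derivation:
Hunk 1: at line 9 remove [pmtk,yyk] add [kcuaf] -> 11 lines: ogo kol coicn vvud qgin ystfj xbnj cvk pubgb kcuaf lfyym
Hunk 2: at line 6 remove [cvk,pubgb] add [hfw,ktkbm] -> 11 lines: ogo kol coicn vvud qgin ystfj xbnj hfw ktkbm kcuaf lfyym
Hunk 3: at line 6 remove [hfw] add [frny] -> 11 lines: ogo kol coicn vvud qgin ystfj xbnj frny ktkbm kcuaf lfyym
Hunk 4: at line 1 remove [kol,coicn,vvud] add [hvkyt] -> 9 lines: ogo hvkyt qgin ystfj xbnj frny ktkbm kcuaf lfyym
Hunk 5: at line 4 remove [frny,ktkbm] add [dkxz,uodn] -> 9 lines: ogo hvkyt qgin ystfj xbnj dkxz uodn kcuaf lfyym
Hunk 6: at line 1 remove [qgin] add [lobzg,yung] -> 10 lines: ogo hvkyt lobzg yung ystfj xbnj dkxz uodn kcuaf lfyym
Hunk 7: at line 5 remove [xbnj] add [iusob,bzopo,hsu] -> 12 lines: ogo hvkyt lobzg yung ystfj iusob bzopo hsu dkxz uodn kcuaf lfyym
Final line 7: bzopo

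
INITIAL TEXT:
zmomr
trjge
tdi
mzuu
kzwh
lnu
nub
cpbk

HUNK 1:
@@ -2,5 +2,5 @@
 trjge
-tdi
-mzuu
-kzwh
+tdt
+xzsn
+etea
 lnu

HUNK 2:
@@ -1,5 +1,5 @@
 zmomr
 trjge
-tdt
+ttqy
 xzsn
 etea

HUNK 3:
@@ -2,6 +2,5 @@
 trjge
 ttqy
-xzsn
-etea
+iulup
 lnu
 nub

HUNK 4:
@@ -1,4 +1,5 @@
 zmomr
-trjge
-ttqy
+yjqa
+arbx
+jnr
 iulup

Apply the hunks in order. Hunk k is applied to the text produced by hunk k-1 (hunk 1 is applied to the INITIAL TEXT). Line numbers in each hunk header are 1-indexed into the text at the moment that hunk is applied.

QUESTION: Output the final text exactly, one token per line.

Answer: zmomr
yjqa
arbx
jnr
iulup
lnu
nub
cpbk

Derivation:
Hunk 1: at line 2 remove [tdi,mzuu,kzwh] add [tdt,xzsn,etea] -> 8 lines: zmomr trjge tdt xzsn etea lnu nub cpbk
Hunk 2: at line 1 remove [tdt] add [ttqy] -> 8 lines: zmomr trjge ttqy xzsn etea lnu nub cpbk
Hunk 3: at line 2 remove [xzsn,etea] add [iulup] -> 7 lines: zmomr trjge ttqy iulup lnu nub cpbk
Hunk 4: at line 1 remove [trjge,ttqy] add [yjqa,arbx,jnr] -> 8 lines: zmomr yjqa arbx jnr iulup lnu nub cpbk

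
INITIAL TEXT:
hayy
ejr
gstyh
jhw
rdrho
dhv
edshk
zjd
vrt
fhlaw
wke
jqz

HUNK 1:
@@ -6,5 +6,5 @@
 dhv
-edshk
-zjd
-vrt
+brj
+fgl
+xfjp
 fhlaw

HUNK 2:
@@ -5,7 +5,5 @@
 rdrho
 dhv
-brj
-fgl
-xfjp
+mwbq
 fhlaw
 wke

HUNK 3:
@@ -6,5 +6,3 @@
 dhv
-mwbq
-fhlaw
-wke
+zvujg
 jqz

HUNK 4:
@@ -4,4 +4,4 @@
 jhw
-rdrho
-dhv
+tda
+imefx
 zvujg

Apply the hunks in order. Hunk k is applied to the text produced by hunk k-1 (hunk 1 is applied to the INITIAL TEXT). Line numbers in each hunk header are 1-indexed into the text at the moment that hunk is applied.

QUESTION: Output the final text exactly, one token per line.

Hunk 1: at line 6 remove [edshk,zjd,vrt] add [brj,fgl,xfjp] -> 12 lines: hayy ejr gstyh jhw rdrho dhv brj fgl xfjp fhlaw wke jqz
Hunk 2: at line 5 remove [brj,fgl,xfjp] add [mwbq] -> 10 lines: hayy ejr gstyh jhw rdrho dhv mwbq fhlaw wke jqz
Hunk 3: at line 6 remove [mwbq,fhlaw,wke] add [zvujg] -> 8 lines: hayy ejr gstyh jhw rdrho dhv zvujg jqz
Hunk 4: at line 4 remove [rdrho,dhv] add [tda,imefx] -> 8 lines: hayy ejr gstyh jhw tda imefx zvujg jqz

Answer: hayy
ejr
gstyh
jhw
tda
imefx
zvujg
jqz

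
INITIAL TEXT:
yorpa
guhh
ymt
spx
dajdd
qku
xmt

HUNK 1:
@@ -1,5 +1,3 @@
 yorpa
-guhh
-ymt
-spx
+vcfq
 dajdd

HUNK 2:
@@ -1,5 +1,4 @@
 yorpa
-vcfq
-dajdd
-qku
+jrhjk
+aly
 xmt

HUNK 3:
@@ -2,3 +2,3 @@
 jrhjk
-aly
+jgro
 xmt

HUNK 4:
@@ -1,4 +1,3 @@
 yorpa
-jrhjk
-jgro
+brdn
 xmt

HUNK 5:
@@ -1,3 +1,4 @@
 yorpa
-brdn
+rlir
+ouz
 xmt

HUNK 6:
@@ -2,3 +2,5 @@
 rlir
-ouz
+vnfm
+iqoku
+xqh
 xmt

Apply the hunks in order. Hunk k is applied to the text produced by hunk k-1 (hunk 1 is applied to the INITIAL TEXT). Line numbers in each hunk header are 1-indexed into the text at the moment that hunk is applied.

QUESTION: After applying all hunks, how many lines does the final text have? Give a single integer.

Hunk 1: at line 1 remove [guhh,ymt,spx] add [vcfq] -> 5 lines: yorpa vcfq dajdd qku xmt
Hunk 2: at line 1 remove [vcfq,dajdd,qku] add [jrhjk,aly] -> 4 lines: yorpa jrhjk aly xmt
Hunk 3: at line 2 remove [aly] add [jgro] -> 4 lines: yorpa jrhjk jgro xmt
Hunk 4: at line 1 remove [jrhjk,jgro] add [brdn] -> 3 lines: yorpa brdn xmt
Hunk 5: at line 1 remove [brdn] add [rlir,ouz] -> 4 lines: yorpa rlir ouz xmt
Hunk 6: at line 2 remove [ouz] add [vnfm,iqoku,xqh] -> 6 lines: yorpa rlir vnfm iqoku xqh xmt
Final line count: 6

Answer: 6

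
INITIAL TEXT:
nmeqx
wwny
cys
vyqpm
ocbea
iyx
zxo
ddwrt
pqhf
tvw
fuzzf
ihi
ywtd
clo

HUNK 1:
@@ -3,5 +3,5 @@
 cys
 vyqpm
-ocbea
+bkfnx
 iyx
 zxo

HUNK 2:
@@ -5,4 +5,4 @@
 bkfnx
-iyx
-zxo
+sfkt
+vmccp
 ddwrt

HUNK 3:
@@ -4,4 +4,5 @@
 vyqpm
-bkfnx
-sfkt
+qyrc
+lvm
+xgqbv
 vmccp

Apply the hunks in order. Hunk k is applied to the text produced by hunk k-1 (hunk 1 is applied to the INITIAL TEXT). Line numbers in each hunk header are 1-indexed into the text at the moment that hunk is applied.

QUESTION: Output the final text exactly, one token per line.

Hunk 1: at line 3 remove [ocbea] add [bkfnx] -> 14 lines: nmeqx wwny cys vyqpm bkfnx iyx zxo ddwrt pqhf tvw fuzzf ihi ywtd clo
Hunk 2: at line 5 remove [iyx,zxo] add [sfkt,vmccp] -> 14 lines: nmeqx wwny cys vyqpm bkfnx sfkt vmccp ddwrt pqhf tvw fuzzf ihi ywtd clo
Hunk 3: at line 4 remove [bkfnx,sfkt] add [qyrc,lvm,xgqbv] -> 15 lines: nmeqx wwny cys vyqpm qyrc lvm xgqbv vmccp ddwrt pqhf tvw fuzzf ihi ywtd clo

Answer: nmeqx
wwny
cys
vyqpm
qyrc
lvm
xgqbv
vmccp
ddwrt
pqhf
tvw
fuzzf
ihi
ywtd
clo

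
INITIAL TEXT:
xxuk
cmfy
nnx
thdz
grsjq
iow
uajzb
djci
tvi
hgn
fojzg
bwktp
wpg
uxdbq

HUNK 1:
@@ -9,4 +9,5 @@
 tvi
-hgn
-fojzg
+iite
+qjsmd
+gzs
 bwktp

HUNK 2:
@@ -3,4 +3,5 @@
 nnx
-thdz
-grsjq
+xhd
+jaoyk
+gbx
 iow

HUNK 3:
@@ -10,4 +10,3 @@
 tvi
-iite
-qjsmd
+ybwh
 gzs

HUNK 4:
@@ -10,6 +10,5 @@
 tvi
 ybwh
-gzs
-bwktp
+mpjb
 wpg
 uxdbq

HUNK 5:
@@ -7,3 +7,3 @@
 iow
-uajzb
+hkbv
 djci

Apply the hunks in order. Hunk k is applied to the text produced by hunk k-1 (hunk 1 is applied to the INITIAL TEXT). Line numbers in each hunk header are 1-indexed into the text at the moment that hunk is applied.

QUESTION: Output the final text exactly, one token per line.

Hunk 1: at line 9 remove [hgn,fojzg] add [iite,qjsmd,gzs] -> 15 lines: xxuk cmfy nnx thdz grsjq iow uajzb djci tvi iite qjsmd gzs bwktp wpg uxdbq
Hunk 2: at line 3 remove [thdz,grsjq] add [xhd,jaoyk,gbx] -> 16 lines: xxuk cmfy nnx xhd jaoyk gbx iow uajzb djci tvi iite qjsmd gzs bwktp wpg uxdbq
Hunk 3: at line 10 remove [iite,qjsmd] add [ybwh] -> 15 lines: xxuk cmfy nnx xhd jaoyk gbx iow uajzb djci tvi ybwh gzs bwktp wpg uxdbq
Hunk 4: at line 10 remove [gzs,bwktp] add [mpjb] -> 14 lines: xxuk cmfy nnx xhd jaoyk gbx iow uajzb djci tvi ybwh mpjb wpg uxdbq
Hunk 5: at line 7 remove [uajzb] add [hkbv] -> 14 lines: xxuk cmfy nnx xhd jaoyk gbx iow hkbv djci tvi ybwh mpjb wpg uxdbq

Answer: xxuk
cmfy
nnx
xhd
jaoyk
gbx
iow
hkbv
djci
tvi
ybwh
mpjb
wpg
uxdbq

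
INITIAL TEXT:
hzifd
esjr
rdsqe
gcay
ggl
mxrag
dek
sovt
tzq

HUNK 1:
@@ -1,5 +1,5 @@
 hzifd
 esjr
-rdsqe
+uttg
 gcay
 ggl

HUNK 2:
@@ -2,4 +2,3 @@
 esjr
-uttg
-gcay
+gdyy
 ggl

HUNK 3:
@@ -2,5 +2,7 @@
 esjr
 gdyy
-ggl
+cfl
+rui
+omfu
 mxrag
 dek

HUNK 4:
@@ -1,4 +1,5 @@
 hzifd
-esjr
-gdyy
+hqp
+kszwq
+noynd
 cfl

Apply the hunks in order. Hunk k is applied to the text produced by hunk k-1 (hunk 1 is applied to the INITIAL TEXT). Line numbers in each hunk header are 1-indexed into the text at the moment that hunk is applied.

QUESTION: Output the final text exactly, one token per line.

Hunk 1: at line 1 remove [rdsqe] add [uttg] -> 9 lines: hzifd esjr uttg gcay ggl mxrag dek sovt tzq
Hunk 2: at line 2 remove [uttg,gcay] add [gdyy] -> 8 lines: hzifd esjr gdyy ggl mxrag dek sovt tzq
Hunk 3: at line 2 remove [ggl] add [cfl,rui,omfu] -> 10 lines: hzifd esjr gdyy cfl rui omfu mxrag dek sovt tzq
Hunk 4: at line 1 remove [esjr,gdyy] add [hqp,kszwq,noynd] -> 11 lines: hzifd hqp kszwq noynd cfl rui omfu mxrag dek sovt tzq

Answer: hzifd
hqp
kszwq
noynd
cfl
rui
omfu
mxrag
dek
sovt
tzq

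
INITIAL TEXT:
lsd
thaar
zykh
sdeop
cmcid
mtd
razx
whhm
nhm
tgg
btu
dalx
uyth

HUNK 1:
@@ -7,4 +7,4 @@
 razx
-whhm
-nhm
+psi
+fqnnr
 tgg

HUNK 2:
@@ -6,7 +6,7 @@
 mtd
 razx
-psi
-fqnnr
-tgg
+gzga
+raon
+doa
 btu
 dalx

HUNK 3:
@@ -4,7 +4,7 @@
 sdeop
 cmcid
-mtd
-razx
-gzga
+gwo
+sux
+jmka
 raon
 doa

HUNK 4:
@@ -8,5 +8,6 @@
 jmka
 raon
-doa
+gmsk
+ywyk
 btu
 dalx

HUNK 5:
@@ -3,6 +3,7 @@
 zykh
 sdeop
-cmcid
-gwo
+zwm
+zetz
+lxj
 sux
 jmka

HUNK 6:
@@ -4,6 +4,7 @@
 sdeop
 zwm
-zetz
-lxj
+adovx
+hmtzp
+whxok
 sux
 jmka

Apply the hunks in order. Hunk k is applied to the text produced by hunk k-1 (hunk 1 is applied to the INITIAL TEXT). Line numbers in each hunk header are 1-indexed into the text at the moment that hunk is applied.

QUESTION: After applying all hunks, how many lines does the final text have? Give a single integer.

Hunk 1: at line 7 remove [whhm,nhm] add [psi,fqnnr] -> 13 lines: lsd thaar zykh sdeop cmcid mtd razx psi fqnnr tgg btu dalx uyth
Hunk 2: at line 6 remove [psi,fqnnr,tgg] add [gzga,raon,doa] -> 13 lines: lsd thaar zykh sdeop cmcid mtd razx gzga raon doa btu dalx uyth
Hunk 3: at line 4 remove [mtd,razx,gzga] add [gwo,sux,jmka] -> 13 lines: lsd thaar zykh sdeop cmcid gwo sux jmka raon doa btu dalx uyth
Hunk 4: at line 8 remove [doa] add [gmsk,ywyk] -> 14 lines: lsd thaar zykh sdeop cmcid gwo sux jmka raon gmsk ywyk btu dalx uyth
Hunk 5: at line 3 remove [cmcid,gwo] add [zwm,zetz,lxj] -> 15 lines: lsd thaar zykh sdeop zwm zetz lxj sux jmka raon gmsk ywyk btu dalx uyth
Hunk 6: at line 4 remove [zetz,lxj] add [adovx,hmtzp,whxok] -> 16 lines: lsd thaar zykh sdeop zwm adovx hmtzp whxok sux jmka raon gmsk ywyk btu dalx uyth
Final line count: 16

Answer: 16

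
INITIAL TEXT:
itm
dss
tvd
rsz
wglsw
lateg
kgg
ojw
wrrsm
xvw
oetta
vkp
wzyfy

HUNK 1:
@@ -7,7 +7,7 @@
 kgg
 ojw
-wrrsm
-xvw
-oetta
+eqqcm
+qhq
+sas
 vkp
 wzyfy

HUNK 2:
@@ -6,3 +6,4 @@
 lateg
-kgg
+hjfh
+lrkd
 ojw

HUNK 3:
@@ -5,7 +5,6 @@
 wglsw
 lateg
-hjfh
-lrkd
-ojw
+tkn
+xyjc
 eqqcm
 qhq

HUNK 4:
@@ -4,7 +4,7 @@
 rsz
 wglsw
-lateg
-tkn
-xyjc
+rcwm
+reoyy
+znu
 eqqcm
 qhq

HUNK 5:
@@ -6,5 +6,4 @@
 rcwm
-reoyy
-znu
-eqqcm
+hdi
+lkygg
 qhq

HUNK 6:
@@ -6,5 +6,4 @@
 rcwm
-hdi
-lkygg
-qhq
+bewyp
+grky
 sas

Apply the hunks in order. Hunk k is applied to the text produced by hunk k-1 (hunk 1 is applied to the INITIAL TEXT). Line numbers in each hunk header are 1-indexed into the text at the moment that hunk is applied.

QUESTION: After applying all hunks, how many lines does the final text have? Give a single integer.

Hunk 1: at line 7 remove [wrrsm,xvw,oetta] add [eqqcm,qhq,sas] -> 13 lines: itm dss tvd rsz wglsw lateg kgg ojw eqqcm qhq sas vkp wzyfy
Hunk 2: at line 6 remove [kgg] add [hjfh,lrkd] -> 14 lines: itm dss tvd rsz wglsw lateg hjfh lrkd ojw eqqcm qhq sas vkp wzyfy
Hunk 3: at line 5 remove [hjfh,lrkd,ojw] add [tkn,xyjc] -> 13 lines: itm dss tvd rsz wglsw lateg tkn xyjc eqqcm qhq sas vkp wzyfy
Hunk 4: at line 4 remove [lateg,tkn,xyjc] add [rcwm,reoyy,znu] -> 13 lines: itm dss tvd rsz wglsw rcwm reoyy znu eqqcm qhq sas vkp wzyfy
Hunk 5: at line 6 remove [reoyy,znu,eqqcm] add [hdi,lkygg] -> 12 lines: itm dss tvd rsz wglsw rcwm hdi lkygg qhq sas vkp wzyfy
Hunk 6: at line 6 remove [hdi,lkygg,qhq] add [bewyp,grky] -> 11 lines: itm dss tvd rsz wglsw rcwm bewyp grky sas vkp wzyfy
Final line count: 11

Answer: 11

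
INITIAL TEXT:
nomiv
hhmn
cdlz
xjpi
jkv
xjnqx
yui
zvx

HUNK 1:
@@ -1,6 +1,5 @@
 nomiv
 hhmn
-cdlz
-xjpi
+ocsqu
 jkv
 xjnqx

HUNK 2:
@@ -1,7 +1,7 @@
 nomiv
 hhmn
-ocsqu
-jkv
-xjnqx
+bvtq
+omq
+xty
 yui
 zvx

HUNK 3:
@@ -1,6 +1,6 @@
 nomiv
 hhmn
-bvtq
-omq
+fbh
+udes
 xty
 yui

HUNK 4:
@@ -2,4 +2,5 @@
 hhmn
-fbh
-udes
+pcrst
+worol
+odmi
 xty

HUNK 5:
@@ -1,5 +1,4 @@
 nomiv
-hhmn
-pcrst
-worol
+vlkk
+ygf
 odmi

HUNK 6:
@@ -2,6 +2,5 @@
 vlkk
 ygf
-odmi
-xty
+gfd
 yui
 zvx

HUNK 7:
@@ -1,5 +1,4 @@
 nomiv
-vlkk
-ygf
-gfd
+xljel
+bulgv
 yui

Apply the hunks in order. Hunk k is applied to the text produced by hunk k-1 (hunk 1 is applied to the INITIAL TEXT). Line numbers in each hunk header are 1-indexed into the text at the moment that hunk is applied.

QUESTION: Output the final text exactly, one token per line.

Answer: nomiv
xljel
bulgv
yui
zvx

Derivation:
Hunk 1: at line 1 remove [cdlz,xjpi] add [ocsqu] -> 7 lines: nomiv hhmn ocsqu jkv xjnqx yui zvx
Hunk 2: at line 1 remove [ocsqu,jkv,xjnqx] add [bvtq,omq,xty] -> 7 lines: nomiv hhmn bvtq omq xty yui zvx
Hunk 3: at line 1 remove [bvtq,omq] add [fbh,udes] -> 7 lines: nomiv hhmn fbh udes xty yui zvx
Hunk 4: at line 2 remove [fbh,udes] add [pcrst,worol,odmi] -> 8 lines: nomiv hhmn pcrst worol odmi xty yui zvx
Hunk 5: at line 1 remove [hhmn,pcrst,worol] add [vlkk,ygf] -> 7 lines: nomiv vlkk ygf odmi xty yui zvx
Hunk 6: at line 2 remove [odmi,xty] add [gfd] -> 6 lines: nomiv vlkk ygf gfd yui zvx
Hunk 7: at line 1 remove [vlkk,ygf,gfd] add [xljel,bulgv] -> 5 lines: nomiv xljel bulgv yui zvx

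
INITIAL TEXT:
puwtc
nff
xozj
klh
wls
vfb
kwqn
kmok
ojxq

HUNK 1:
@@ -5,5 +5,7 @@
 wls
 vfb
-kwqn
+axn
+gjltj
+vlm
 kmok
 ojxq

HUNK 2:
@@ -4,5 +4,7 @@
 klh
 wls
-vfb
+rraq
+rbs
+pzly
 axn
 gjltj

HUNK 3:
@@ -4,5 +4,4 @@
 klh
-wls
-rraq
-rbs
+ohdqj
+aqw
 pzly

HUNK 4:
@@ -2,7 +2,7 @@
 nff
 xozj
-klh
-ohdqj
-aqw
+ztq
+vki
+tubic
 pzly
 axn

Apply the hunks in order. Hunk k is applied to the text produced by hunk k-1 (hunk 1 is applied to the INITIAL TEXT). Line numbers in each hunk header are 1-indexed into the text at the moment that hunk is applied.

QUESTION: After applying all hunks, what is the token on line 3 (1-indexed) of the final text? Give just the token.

Hunk 1: at line 5 remove [kwqn] add [axn,gjltj,vlm] -> 11 lines: puwtc nff xozj klh wls vfb axn gjltj vlm kmok ojxq
Hunk 2: at line 4 remove [vfb] add [rraq,rbs,pzly] -> 13 lines: puwtc nff xozj klh wls rraq rbs pzly axn gjltj vlm kmok ojxq
Hunk 3: at line 4 remove [wls,rraq,rbs] add [ohdqj,aqw] -> 12 lines: puwtc nff xozj klh ohdqj aqw pzly axn gjltj vlm kmok ojxq
Hunk 4: at line 2 remove [klh,ohdqj,aqw] add [ztq,vki,tubic] -> 12 lines: puwtc nff xozj ztq vki tubic pzly axn gjltj vlm kmok ojxq
Final line 3: xozj

Answer: xozj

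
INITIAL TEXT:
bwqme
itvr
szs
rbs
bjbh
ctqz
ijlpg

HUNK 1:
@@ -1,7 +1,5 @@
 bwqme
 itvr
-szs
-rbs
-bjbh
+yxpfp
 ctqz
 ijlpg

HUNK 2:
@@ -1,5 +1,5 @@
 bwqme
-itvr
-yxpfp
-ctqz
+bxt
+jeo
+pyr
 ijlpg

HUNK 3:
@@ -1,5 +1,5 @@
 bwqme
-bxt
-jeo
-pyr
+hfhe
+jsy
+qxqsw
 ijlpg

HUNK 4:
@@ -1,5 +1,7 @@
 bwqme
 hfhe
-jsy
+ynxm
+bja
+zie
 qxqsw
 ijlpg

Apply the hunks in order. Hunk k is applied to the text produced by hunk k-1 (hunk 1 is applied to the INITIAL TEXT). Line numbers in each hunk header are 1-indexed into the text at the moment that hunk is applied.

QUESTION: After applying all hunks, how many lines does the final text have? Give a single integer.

Answer: 7

Derivation:
Hunk 1: at line 1 remove [szs,rbs,bjbh] add [yxpfp] -> 5 lines: bwqme itvr yxpfp ctqz ijlpg
Hunk 2: at line 1 remove [itvr,yxpfp,ctqz] add [bxt,jeo,pyr] -> 5 lines: bwqme bxt jeo pyr ijlpg
Hunk 3: at line 1 remove [bxt,jeo,pyr] add [hfhe,jsy,qxqsw] -> 5 lines: bwqme hfhe jsy qxqsw ijlpg
Hunk 4: at line 1 remove [jsy] add [ynxm,bja,zie] -> 7 lines: bwqme hfhe ynxm bja zie qxqsw ijlpg
Final line count: 7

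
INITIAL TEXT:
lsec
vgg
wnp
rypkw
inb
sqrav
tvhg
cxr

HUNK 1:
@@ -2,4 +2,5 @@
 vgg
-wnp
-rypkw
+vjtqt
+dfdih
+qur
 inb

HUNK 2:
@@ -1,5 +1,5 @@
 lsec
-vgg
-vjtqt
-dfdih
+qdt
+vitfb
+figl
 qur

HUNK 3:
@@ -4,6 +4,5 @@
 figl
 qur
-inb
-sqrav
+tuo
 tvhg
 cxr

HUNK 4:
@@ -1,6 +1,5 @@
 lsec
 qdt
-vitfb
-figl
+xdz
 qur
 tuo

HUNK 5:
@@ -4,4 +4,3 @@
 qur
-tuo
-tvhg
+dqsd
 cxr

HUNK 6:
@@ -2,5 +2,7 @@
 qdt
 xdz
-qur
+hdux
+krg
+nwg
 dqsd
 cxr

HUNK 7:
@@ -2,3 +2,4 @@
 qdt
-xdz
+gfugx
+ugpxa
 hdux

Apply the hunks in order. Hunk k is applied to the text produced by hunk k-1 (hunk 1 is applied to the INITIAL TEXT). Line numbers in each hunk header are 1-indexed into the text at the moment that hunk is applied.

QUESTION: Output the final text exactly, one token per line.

Hunk 1: at line 2 remove [wnp,rypkw] add [vjtqt,dfdih,qur] -> 9 lines: lsec vgg vjtqt dfdih qur inb sqrav tvhg cxr
Hunk 2: at line 1 remove [vgg,vjtqt,dfdih] add [qdt,vitfb,figl] -> 9 lines: lsec qdt vitfb figl qur inb sqrav tvhg cxr
Hunk 3: at line 4 remove [inb,sqrav] add [tuo] -> 8 lines: lsec qdt vitfb figl qur tuo tvhg cxr
Hunk 4: at line 1 remove [vitfb,figl] add [xdz] -> 7 lines: lsec qdt xdz qur tuo tvhg cxr
Hunk 5: at line 4 remove [tuo,tvhg] add [dqsd] -> 6 lines: lsec qdt xdz qur dqsd cxr
Hunk 6: at line 2 remove [qur] add [hdux,krg,nwg] -> 8 lines: lsec qdt xdz hdux krg nwg dqsd cxr
Hunk 7: at line 2 remove [xdz] add [gfugx,ugpxa] -> 9 lines: lsec qdt gfugx ugpxa hdux krg nwg dqsd cxr

Answer: lsec
qdt
gfugx
ugpxa
hdux
krg
nwg
dqsd
cxr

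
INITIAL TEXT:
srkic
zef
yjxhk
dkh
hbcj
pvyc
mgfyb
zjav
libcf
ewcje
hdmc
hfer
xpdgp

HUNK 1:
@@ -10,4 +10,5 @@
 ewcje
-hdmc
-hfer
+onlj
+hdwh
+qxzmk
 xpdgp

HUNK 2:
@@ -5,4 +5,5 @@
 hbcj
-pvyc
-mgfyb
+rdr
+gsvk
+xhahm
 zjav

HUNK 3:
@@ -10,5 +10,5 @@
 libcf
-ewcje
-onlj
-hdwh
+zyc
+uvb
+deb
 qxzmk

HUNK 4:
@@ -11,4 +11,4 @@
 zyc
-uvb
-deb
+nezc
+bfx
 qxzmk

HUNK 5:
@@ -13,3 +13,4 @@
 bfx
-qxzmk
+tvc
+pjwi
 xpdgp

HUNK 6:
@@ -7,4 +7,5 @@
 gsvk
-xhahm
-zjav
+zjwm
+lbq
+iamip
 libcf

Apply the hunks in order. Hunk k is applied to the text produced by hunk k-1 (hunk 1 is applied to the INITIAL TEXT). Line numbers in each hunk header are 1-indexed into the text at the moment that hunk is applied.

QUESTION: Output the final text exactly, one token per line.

Hunk 1: at line 10 remove [hdmc,hfer] add [onlj,hdwh,qxzmk] -> 14 lines: srkic zef yjxhk dkh hbcj pvyc mgfyb zjav libcf ewcje onlj hdwh qxzmk xpdgp
Hunk 2: at line 5 remove [pvyc,mgfyb] add [rdr,gsvk,xhahm] -> 15 lines: srkic zef yjxhk dkh hbcj rdr gsvk xhahm zjav libcf ewcje onlj hdwh qxzmk xpdgp
Hunk 3: at line 10 remove [ewcje,onlj,hdwh] add [zyc,uvb,deb] -> 15 lines: srkic zef yjxhk dkh hbcj rdr gsvk xhahm zjav libcf zyc uvb deb qxzmk xpdgp
Hunk 4: at line 11 remove [uvb,deb] add [nezc,bfx] -> 15 lines: srkic zef yjxhk dkh hbcj rdr gsvk xhahm zjav libcf zyc nezc bfx qxzmk xpdgp
Hunk 5: at line 13 remove [qxzmk] add [tvc,pjwi] -> 16 lines: srkic zef yjxhk dkh hbcj rdr gsvk xhahm zjav libcf zyc nezc bfx tvc pjwi xpdgp
Hunk 6: at line 7 remove [xhahm,zjav] add [zjwm,lbq,iamip] -> 17 lines: srkic zef yjxhk dkh hbcj rdr gsvk zjwm lbq iamip libcf zyc nezc bfx tvc pjwi xpdgp

Answer: srkic
zef
yjxhk
dkh
hbcj
rdr
gsvk
zjwm
lbq
iamip
libcf
zyc
nezc
bfx
tvc
pjwi
xpdgp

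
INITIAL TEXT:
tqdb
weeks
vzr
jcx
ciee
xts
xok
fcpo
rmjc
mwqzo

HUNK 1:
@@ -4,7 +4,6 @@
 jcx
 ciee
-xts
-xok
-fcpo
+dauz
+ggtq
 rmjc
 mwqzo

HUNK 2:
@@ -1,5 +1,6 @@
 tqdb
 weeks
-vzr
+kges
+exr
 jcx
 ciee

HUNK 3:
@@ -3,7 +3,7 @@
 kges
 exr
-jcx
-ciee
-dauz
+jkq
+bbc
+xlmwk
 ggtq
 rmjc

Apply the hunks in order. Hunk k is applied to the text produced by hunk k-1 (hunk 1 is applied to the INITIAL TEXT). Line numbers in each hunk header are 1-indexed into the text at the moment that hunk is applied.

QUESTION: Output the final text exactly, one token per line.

Answer: tqdb
weeks
kges
exr
jkq
bbc
xlmwk
ggtq
rmjc
mwqzo

Derivation:
Hunk 1: at line 4 remove [xts,xok,fcpo] add [dauz,ggtq] -> 9 lines: tqdb weeks vzr jcx ciee dauz ggtq rmjc mwqzo
Hunk 2: at line 1 remove [vzr] add [kges,exr] -> 10 lines: tqdb weeks kges exr jcx ciee dauz ggtq rmjc mwqzo
Hunk 3: at line 3 remove [jcx,ciee,dauz] add [jkq,bbc,xlmwk] -> 10 lines: tqdb weeks kges exr jkq bbc xlmwk ggtq rmjc mwqzo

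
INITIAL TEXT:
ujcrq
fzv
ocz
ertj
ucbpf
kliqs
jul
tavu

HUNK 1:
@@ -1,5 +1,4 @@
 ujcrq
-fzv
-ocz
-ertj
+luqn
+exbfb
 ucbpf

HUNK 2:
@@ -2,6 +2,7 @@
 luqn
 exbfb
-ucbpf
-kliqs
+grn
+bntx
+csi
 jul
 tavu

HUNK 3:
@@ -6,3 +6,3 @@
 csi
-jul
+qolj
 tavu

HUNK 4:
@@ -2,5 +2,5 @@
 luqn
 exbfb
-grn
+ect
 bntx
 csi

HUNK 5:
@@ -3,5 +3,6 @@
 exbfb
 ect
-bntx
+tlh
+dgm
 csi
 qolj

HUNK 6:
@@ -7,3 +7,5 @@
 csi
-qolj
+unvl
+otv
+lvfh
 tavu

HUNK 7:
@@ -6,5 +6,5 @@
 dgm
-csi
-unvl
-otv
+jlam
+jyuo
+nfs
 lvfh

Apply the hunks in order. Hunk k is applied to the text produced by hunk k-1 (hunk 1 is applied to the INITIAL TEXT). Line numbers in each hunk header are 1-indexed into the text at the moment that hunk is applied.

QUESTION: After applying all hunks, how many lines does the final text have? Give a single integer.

Answer: 11

Derivation:
Hunk 1: at line 1 remove [fzv,ocz,ertj] add [luqn,exbfb] -> 7 lines: ujcrq luqn exbfb ucbpf kliqs jul tavu
Hunk 2: at line 2 remove [ucbpf,kliqs] add [grn,bntx,csi] -> 8 lines: ujcrq luqn exbfb grn bntx csi jul tavu
Hunk 3: at line 6 remove [jul] add [qolj] -> 8 lines: ujcrq luqn exbfb grn bntx csi qolj tavu
Hunk 4: at line 2 remove [grn] add [ect] -> 8 lines: ujcrq luqn exbfb ect bntx csi qolj tavu
Hunk 5: at line 3 remove [bntx] add [tlh,dgm] -> 9 lines: ujcrq luqn exbfb ect tlh dgm csi qolj tavu
Hunk 6: at line 7 remove [qolj] add [unvl,otv,lvfh] -> 11 lines: ujcrq luqn exbfb ect tlh dgm csi unvl otv lvfh tavu
Hunk 7: at line 6 remove [csi,unvl,otv] add [jlam,jyuo,nfs] -> 11 lines: ujcrq luqn exbfb ect tlh dgm jlam jyuo nfs lvfh tavu
Final line count: 11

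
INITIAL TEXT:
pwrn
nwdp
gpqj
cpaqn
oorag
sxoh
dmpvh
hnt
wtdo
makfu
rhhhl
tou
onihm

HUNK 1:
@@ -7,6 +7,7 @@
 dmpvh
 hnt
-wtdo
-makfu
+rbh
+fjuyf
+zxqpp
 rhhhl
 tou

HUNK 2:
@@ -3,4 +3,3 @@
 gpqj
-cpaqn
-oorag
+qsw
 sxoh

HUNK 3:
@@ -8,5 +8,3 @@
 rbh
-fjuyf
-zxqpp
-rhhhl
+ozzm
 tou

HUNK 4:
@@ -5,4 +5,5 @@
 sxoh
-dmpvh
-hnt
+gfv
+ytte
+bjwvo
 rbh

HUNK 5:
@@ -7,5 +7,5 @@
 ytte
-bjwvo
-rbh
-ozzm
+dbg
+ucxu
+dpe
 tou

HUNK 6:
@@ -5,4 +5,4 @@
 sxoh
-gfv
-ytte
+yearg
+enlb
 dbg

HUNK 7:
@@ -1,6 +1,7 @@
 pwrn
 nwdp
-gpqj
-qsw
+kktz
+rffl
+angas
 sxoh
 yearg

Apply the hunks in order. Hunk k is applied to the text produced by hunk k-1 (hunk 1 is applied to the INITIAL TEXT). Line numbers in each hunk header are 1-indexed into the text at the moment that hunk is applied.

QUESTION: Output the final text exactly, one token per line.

Answer: pwrn
nwdp
kktz
rffl
angas
sxoh
yearg
enlb
dbg
ucxu
dpe
tou
onihm

Derivation:
Hunk 1: at line 7 remove [wtdo,makfu] add [rbh,fjuyf,zxqpp] -> 14 lines: pwrn nwdp gpqj cpaqn oorag sxoh dmpvh hnt rbh fjuyf zxqpp rhhhl tou onihm
Hunk 2: at line 3 remove [cpaqn,oorag] add [qsw] -> 13 lines: pwrn nwdp gpqj qsw sxoh dmpvh hnt rbh fjuyf zxqpp rhhhl tou onihm
Hunk 3: at line 8 remove [fjuyf,zxqpp,rhhhl] add [ozzm] -> 11 lines: pwrn nwdp gpqj qsw sxoh dmpvh hnt rbh ozzm tou onihm
Hunk 4: at line 5 remove [dmpvh,hnt] add [gfv,ytte,bjwvo] -> 12 lines: pwrn nwdp gpqj qsw sxoh gfv ytte bjwvo rbh ozzm tou onihm
Hunk 5: at line 7 remove [bjwvo,rbh,ozzm] add [dbg,ucxu,dpe] -> 12 lines: pwrn nwdp gpqj qsw sxoh gfv ytte dbg ucxu dpe tou onihm
Hunk 6: at line 5 remove [gfv,ytte] add [yearg,enlb] -> 12 lines: pwrn nwdp gpqj qsw sxoh yearg enlb dbg ucxu dpe tou onihm
Hunk 7: at line 1 remove [gpqj,qsw] add [kktz,rffl,angas] -> 13 lines: pwrn nwdp kktz rffl angas sxoh yearg enlb dbg ucxu dpe tou onihm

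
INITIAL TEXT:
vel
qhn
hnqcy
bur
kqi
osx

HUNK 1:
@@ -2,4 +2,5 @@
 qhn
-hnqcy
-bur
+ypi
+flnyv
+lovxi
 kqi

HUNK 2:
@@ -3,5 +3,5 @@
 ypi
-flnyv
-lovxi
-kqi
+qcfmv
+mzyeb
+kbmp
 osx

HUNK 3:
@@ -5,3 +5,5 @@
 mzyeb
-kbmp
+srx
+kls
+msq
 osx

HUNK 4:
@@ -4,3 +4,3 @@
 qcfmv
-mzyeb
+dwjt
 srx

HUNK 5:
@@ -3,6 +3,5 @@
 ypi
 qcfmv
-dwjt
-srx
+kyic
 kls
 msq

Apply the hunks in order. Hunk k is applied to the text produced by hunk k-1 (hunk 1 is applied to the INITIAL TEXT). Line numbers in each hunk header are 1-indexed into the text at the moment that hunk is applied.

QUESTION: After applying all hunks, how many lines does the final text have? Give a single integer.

Hunk 1: at line 2 remove [hnqcy,bur] add [ypi,flnyv,lovxi] -> 7 lines: vel qhn ypi flnyv lovxi kqi osx
Hunk 2: at line 3 remove [flnyv,lovxi,kqi] add [qcfmv,mzyeb,kbmp] -> 7 lines: vel qhn ypi qcfmv mzyeb kbmp osx
Hunk 3: at line 5 remove [kbmp] add [srx,kls,msq] -> 9 lines: vel qhn ypi qcfmv mzyeb srx kls msq osx
Hunk 4: at line 4 remove [mzyeb] add [dwjt] -> 9 lines: vel qhn ypi qcfmv dwjt srx kls msq osx
Hunk 5: at line 3 remove [dwjt,srx] add [kyic] -> 8 lines: vel qhn ypi qcfmv kyic kls msq osx
Final line count: 8

Answer: 8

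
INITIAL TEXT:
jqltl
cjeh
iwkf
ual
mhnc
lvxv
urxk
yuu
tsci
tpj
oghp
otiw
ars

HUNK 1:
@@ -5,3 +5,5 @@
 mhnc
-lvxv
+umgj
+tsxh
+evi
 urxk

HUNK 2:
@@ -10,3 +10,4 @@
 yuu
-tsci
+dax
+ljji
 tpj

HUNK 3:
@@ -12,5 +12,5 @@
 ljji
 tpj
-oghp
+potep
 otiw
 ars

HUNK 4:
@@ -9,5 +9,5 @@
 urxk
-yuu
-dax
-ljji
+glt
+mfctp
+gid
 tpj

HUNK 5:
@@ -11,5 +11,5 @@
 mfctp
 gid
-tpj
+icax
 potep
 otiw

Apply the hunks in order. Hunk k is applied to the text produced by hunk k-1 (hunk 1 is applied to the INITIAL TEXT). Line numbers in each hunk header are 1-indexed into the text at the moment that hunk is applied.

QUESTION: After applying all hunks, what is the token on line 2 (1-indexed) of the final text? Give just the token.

Answer: cjeh

Derivation:
Hunk 1: at line 5 remove [lvxv] add [umgj,tsxh,evi] -> 15 lines: jqltl cjeh iwkf ual mhnc umgj tsxh evi urxk yuu tsci tpj oghp otiw ars
Hunk 2: at line 10 remove [tsci] add [dax,ljji] -> 16 lines: jqltl cjeh iwkf ual mhnc umgj tsxh evi urxk yuu dax ljji tpj oghp otiw ars
Hunk 3: at line 12 remove [oghp] add [potep] -> 16 lines: jqltl cjeh iwkf ual mhnc umgj tsxh evi urxk yuu dax ljji tpj potep otiw ars
Hunk 4: at line 9 remove [yuu,dax,ljji] add [glt,mfctp,gid] -> 16 lines: jqltl cjeh iwkf ual mhnc umgj tsxh evi urxk glt mfctp gid tpj potep otiw ars
Hunk 5: at line 11 remove [tpj] add [icax] -> 16 lines: jqltl cjeh iwkf ual mhnc umgj tsxh evi urxk glt mfctp gid icax potep otiw ars
Final line 2: cjeh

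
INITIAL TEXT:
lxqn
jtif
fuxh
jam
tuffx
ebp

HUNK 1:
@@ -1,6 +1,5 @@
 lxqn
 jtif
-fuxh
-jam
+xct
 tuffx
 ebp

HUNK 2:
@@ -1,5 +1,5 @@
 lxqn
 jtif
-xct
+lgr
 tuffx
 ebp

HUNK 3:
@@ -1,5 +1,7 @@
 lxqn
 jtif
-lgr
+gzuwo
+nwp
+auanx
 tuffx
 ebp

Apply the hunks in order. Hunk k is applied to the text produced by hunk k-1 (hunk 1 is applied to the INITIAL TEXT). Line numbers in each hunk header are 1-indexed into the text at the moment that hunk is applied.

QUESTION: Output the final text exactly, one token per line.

Hunk 1: at line 1 remove [fuxh,jam] add [xct] -> 5 lines: lxqn jtif xct tuffx ebp
Hunk 2: at line 1 remove [xct] add [lgr] -> 5 lines: lxqn jtif lgr tuffx ebp
Hunk 3: at line 1 remove [lgr] add [gzuwo,nwp,auanx] -> 7 lines: lxqn jtif gzuwo nwp auanx tuffx ebp

Answer: lxqn
jtif
gzuwo
nwp
auanx
tuffx
ebp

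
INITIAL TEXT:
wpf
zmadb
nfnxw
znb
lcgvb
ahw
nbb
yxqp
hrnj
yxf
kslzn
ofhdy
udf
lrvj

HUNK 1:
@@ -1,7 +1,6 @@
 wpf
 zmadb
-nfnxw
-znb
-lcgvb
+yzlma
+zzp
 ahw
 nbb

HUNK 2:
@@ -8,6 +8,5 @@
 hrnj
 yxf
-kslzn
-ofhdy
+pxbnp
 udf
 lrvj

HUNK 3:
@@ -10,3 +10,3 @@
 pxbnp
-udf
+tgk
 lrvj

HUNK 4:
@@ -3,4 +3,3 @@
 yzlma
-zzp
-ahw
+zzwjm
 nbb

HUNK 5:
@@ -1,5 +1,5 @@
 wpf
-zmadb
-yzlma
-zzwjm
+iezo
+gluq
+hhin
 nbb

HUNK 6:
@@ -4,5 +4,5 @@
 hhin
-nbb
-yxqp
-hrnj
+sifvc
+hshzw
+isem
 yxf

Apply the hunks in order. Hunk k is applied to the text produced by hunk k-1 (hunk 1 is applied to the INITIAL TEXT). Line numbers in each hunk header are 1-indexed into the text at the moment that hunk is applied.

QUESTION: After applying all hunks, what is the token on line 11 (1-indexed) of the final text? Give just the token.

Hunk 1: at line 1 remove [nfnxw,znb,lcgvb] add [yzlma,zzp] -> 13 lines: wpf zmadb yzlma zzp ahw nbb yxqp hrnj yxf kslzn ofhdy udf lrvj
Hunk 2: at line 8 remove [kslzn,ofhdy] add [pxbnp] -> 12 lines: wpf zmadb yzlma zzp ahw nbb yxqp hrnj yxf pxbnp udf lrvj
Hunk 3: at line 10 remove [udf] add [tgk] -> 12 lines: wpf zmadb yzlma zzp ahw nbb yxqp hrnj yxf pxbnp tgk lrvj
Hunk 4: at line 3 remove [zzp,ahw] add [zzwjm] -> 11 lines: wpf zmadb yzlma zzwjm nbb yxqp hrnj yxf pxbnp tgk lrvj
Hunk 5: at line 1 remove [zmadb,yzlma,zzwjm] add [iezo,gluq,hhin] -> 11 lines: wpf iezo gluq hhin nbb yxqp hrnj yxf pxbnp tgk lrvj
Hunk 6: at line 4 remove [nbb,yxqp,hrnj] add [sifvc,hshzw,isem] -> 11 lines: wpf iezo gluq hhin sifvc hshzw isem yxf pxbnp tgk lrvj
Final line 11: lrvj

Answer: lrvj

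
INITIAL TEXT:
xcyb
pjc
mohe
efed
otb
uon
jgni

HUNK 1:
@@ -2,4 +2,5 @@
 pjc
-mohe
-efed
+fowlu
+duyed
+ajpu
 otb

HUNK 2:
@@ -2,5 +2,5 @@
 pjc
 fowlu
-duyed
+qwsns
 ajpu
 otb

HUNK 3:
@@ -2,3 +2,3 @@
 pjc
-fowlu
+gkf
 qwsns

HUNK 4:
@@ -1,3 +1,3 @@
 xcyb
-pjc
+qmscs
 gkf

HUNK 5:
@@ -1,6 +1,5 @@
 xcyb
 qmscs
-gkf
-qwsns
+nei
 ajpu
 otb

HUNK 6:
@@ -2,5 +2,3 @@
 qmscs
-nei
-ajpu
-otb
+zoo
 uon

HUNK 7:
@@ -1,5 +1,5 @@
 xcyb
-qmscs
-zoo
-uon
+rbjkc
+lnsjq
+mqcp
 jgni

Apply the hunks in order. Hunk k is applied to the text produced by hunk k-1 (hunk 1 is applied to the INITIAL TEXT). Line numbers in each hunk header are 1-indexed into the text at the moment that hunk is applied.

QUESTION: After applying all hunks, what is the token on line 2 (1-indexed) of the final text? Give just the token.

Hunk 1: at line 2 remove [mohe,efed] add [fowlu,duyed,ajpu] -> 8 lines: xcyb pjc fowlu duyed ajpu otb uon jgni
Hunk 2: at line 2 remove [duyed] add [qwsns] -> 8 lines: xcyb pjc fowlu qwsns ajpu otb uon jgni
Hunk 3: at line 2 remove [fowlu] add [gkf] -> 8 lines: xcyb pjc gkf qwsns ajpu otb uon jgni
Hunk 4: at line 1 remove [pjc] add [qmscs] -> 8 lines: xcyb qmscs gkf qwsns ajpu otb uon jgni
Hunk 5: at line 1 remove [gkf,qwsns] add [nei] -> 7 lines: xcyb qmscs nei ajpu otb uon jgni
Hunk 6: at line 2 remove [nei,ajpu,otb] add [zoo] -> 5 lines: xcyb qmscs zoo uon jgni
Hunk 7: at line 1 remove [qmscs,zoo,uon] add [rbjkc,lnsjq,mqcp] -> 5 lines: xcyb rbjkc lnsjq mqcp jgni
Final line 2: rbjkc

Answer: rbjkc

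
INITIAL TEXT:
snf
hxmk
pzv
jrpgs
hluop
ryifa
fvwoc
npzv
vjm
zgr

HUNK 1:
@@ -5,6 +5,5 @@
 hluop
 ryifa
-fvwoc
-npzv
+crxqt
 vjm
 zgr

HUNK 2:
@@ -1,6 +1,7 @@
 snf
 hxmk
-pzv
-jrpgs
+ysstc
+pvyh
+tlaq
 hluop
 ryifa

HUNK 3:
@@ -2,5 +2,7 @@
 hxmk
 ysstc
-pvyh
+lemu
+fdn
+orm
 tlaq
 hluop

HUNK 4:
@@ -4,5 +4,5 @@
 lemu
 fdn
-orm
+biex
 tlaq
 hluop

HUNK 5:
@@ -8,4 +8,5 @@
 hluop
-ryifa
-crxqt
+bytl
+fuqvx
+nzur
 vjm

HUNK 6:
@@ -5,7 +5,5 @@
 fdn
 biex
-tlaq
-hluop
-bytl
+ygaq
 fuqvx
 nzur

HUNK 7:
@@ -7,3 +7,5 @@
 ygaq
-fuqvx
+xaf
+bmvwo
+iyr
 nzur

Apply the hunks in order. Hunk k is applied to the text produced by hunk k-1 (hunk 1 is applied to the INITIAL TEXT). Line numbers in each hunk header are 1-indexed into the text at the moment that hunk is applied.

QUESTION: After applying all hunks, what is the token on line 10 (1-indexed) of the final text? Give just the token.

Answer: iyr

Derivation:
Hunk 1: at line 5 remove [fvwoc,npzv] add [crxqt] -> 9 lines: snf hxmk pzv jrpgs hluop ryifa crxqt vjm zgr
Hunk 2: at line 1 remove [pzv,jrpgs] add [ysstc,pvyh,tlaq] -> 10 lines: snf hxmk ysstc pvyh tlaq hluop ryifa crxqt vjm zgr
Hunk 3: at line 2 remove [pvyh] add [lemu,fdn,orm] -> 12 lines: snf hxmk ysstc lemu fdn orm tlaq hluop ryifa crxqt vjm zgr
Hunk 4: at line 4 remove [orm] add [biex] -> 12 lines: snf hxmk ysstc lemu fdn biex tlaq hluop ryifa crxqt vjm zgr
Hunk 5: at line 8 remove [ryifa,crxqt] add [bytl,fuqvx,nzur] -> 13 lines: snf hxmk ysstc lemu fdn biex tlaq hluop bytl fuqvx nzur vjm zgr
Hunk 6: at line 5 remove [tlaq,hluop,bytl] add [ygaq] -> 11 lines: snf hxmk ysstc lemu fdn biex ygaq fuqvx nzur vjm zgr
Hunk 7: at line 7 remove [fuqvx] add [xaf,bmvwo,iyr] -> 13 lines: snf hxmk ysstc lemu fdn biex ygaq xaf bmvwo iyr nzur vjm zgr
Final line 10: iyr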